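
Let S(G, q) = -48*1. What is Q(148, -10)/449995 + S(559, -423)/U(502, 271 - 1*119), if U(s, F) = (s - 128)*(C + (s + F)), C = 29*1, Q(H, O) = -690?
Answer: -860238/499772273 ≈ -0.0017213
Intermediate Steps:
S(G, q) = -48
C = 29
U(s, F) = (-128 + s)*(29 + F + s) (U(s, F) = (s - 128)*(29 + (s + F)) = (-128 + s)*(29 + (F + s)) = (-128 + s)*(29 + F + s))
Q(148, -10)/449995 + S(559, -423)/U(502, 271 - 1*119) = -690/449995 - 48/(-3712 + 502² - 128*(271 - 1*119) - 99*502 + (271 - 1*119)*502) = -690*1/449995 - 48/(-3712 + 252004 - 128*(271 - 119) - 49698 + (271 - 119)*502) = -6/3913 - 48/(-3712 + 252004 - 128*152 - 49698 + 152*502) = -6/3913 - 48/(-3712 + 252004 - 19456 - 49698 + 76304) = -6/3913 - 48/255442 = -6/3913 - 48*1/255442 = -6/3913 - 24/127721 = -860238/499772273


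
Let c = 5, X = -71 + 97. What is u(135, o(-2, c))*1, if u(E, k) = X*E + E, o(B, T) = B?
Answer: 3645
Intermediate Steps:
X = 26
u(E, k) = 27*E (u(E, k) = 26*E + E = 27*E)
u(135, o(-2, c))*1 = (27*135)*1 = 3645*1 = 3645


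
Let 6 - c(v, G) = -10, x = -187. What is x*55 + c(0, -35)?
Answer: -10269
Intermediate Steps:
c(v, G) = 16 (c(v, G) = 6 - 1*(-10) = 6 + 10 = 16)
x*55 + c(0, -35) = -187*55 + 16 = -10285 + 16 = -10269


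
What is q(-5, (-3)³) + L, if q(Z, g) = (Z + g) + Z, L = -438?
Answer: -475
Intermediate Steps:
q(Z, g) = g + 2*Z
q(-5, (-3)³) + L = ((-3)³ + 2*(-5)) - 438 = (-27 - 10) - 438 = -37 - 438 = -475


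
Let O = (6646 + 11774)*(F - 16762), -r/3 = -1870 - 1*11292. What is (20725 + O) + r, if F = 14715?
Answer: -37645529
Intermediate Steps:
r = 39486 (r = -3*(-1870 - 1*11292) = -3*(-1870 - 11292) = -3*(-13162) = 39486)
O = -37705740 (O = (6646 + 11774)*(14715 - 16762) = 18420*(-2047) = -37705740)
(20725 + O) + r = (20725 - 37705740) + 39486 = -37685015 + 39486 = -37645529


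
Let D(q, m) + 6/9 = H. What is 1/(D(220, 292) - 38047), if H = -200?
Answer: -3/114743 ≈ -2.6145e-5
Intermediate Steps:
D(q, m) = -602/3 (D(q, m) = -⅔ - 200 = -602/3)
1/(D(220, 292) - 38047) = 1/(-602/3 - 38047) = 1/(-114743/3) = -3/114743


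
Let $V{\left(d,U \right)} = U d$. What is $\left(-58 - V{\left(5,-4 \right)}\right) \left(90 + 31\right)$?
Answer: $-4598$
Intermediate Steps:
$\left(-58 - V{\left(5,-4 \right)}\right) \left(90 + 31\right) = \left(-58 - \left(-4\right) 5\right) \left(90 + 31\right) = \left(-58 - -20\right) 121 = \left(-58 + 20\right) 121 = \left(-38\right) 121 = -4598$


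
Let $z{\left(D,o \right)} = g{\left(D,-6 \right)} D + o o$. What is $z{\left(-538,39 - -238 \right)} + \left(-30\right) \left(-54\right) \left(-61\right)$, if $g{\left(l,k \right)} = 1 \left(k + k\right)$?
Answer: $-15635$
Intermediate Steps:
$g{\left(l,k \right)} = 2 k$ ($g{\left(l,k \right)} = 1 \cdot 2 k = 2 k$)
$z{\left(D,o \right)} = o^{2} - 12 D$ ($z{\left(D,o \right)} = 2 \left(-6\right) D + o o = - 12 D + o^{2} = o^{2} - 12 D$)
$z{\left(-538,39 - -238 \right)} + \left(-30\right) \left(-54\right) \left(-61\right) = \left(\left(39 - -238\right)^{2} - -6456\right) + \left(-30\right) \left(-54\right) \left(-61\right) = \left(\left(39 + 238\right)^{2} + 6456\right) + 1620 \left(-61\right) = \left(277^{2} + 6456\right) - 98820 = \left(76729 + 6456\right) - 98820 = 83185 - 98820 = -15635$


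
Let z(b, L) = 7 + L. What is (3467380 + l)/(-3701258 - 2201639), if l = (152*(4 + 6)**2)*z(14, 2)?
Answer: -3604180/5902897 ≈ -0.61058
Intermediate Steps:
l = 136800 (l = (152*(4 + 6)**2)*(7 + 2) = (152*10**2)*9 = (152*100)*9 = 15200*9 = 136800)
(3467380 + l)/(-3701258 - 2201639) = (3467380 + 136800)/(-3701258 - 2201639) = 3604180/(-5902897) = 3604180*(-1/5902897) = -3604180/5902897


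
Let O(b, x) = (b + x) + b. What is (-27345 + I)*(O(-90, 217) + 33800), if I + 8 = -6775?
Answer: -1154789136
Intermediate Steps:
I = -6783 (I = -8 - 6775 = -6783)
O(b, x) = x + 2*b
(-27345 + I)*(O(-90, 217) + 33800) = (-27345 - 6783)*((217 + 2*(-90)) + 33800) = -34128*((217 - 180) + 33800) = -34128*(37 + 33800) = -34128*33837 = -1154789136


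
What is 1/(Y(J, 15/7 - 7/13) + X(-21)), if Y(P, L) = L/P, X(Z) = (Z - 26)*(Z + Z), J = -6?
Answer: 273/538829 ≈ 0.00050665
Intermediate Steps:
X(Z) = 2*Z*(-26 + Z) (X(Z) = (-26 + Z)*(2*Z) = 2*Z*(-26 + Z))
1/(Y(J, 15/7 - 7/13) + X(-21)) = 1/((15/7 - 7/13)/(-6) + 2*(-21)*(-26 - 21)) = 1/((15*(⅐) - 7*1/13)*(-⅙) + 2*(-21)*(-47)) = 1/((15/7 - 7/13)*(-⅙) + 1974) = 1/((146/91)*(-⅙) + 1974) = 1/(-73/273 + 1974) = 1/(538829/273) = 273/538829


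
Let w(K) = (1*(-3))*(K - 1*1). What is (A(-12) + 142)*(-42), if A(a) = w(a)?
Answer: -7602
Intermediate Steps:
w(K) = 3 - 3*K (w(K) = -3*(K - 1) = -3*(-1 + K) = 3 - 3*K)
A(a) = 3 - 3*a
(A(-12) + 142)*(-42) = ((3 - 3*(-12)) + 142)*(-42) = ((3 + 36) + 142)*(-42) = (39 + 142)*(-42) = 181*(-42) = -7602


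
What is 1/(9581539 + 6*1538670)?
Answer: 1/18813559 ≈ 5.3153e-8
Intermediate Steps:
1/(9581539 + 6*1538670) = 1/(9581539 + 9232020) = 1/18813559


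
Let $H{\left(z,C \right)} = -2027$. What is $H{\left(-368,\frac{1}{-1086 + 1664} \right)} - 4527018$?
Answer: $-4529045$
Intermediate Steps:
$H{\left(-368,\frac{1}{-1086 + 1664} \right)} - 4527018 = -2027 - 4527018 = -4529045$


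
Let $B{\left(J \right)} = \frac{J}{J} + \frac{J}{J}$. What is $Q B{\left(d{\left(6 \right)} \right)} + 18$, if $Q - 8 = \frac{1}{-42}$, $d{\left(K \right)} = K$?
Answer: $\frac{713}{21} \approx 33.952$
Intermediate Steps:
$B{\left(J \right)} = 2$ ($B{\left(J \right)} = 1 + 1 = 2$)
$Q = \frac{335}{42}$ ($Q = 8 + \frac{1}{-42} = 8 - \frac{1}{42} = \frac{335}{42} \approx 7.9762$)
$Q B{\left(d{\left(6 \right)} \right)} + 18 = \frac{335}{42} \cdot 2 + 18 = \frac{335}{21} + 18 = \frac{713}{21}$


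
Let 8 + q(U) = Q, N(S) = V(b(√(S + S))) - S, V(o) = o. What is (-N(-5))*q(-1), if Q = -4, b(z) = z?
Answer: 60 + 12*I*√10 ≈ 60.0 + 37.947*I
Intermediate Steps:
N(S) = -S + √2*√S (N(S) = √(S + S) - S = √(2*S) - S = √2*√S - S = -S + √2*√S)
q(U) = -12 (q(U) = -8 - 4 = -12)
(-N(-5))*q(-1) = -(-1*(-5) + √2*√(-5))*(-12) = -(5 + √2*(I*√5))*(-12) = -(5 + I*√10)*(-12) = (-5 - I*√10)*(-12) = 60 + 12*I*√10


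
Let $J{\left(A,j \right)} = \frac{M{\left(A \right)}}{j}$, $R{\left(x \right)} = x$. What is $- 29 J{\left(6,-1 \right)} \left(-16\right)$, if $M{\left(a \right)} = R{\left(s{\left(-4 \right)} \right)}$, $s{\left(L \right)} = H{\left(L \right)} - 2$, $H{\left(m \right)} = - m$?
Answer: $-928$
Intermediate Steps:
$s{\left(L \right)} = -2 - L$ ($s{\left(L \right)} = - L - 2 = -2 - L$)
$M{\left(a \right)} = 2$ ($M{\left(a \right)} = -2 - -4 = -2 + 4 = 2$)
$J{\left(A,j \right)} = \frac{2}{j}$
$- 29 J{\left(6,-1 \right)} \left(-16\right) = - 29 \frac{2}{-1} \left(-16\right) = - 29 \cdot 2 \left(-1\right) \left(-16\right) = \left(-29\right) \left(-2\right) \left(-16\right) = 58 \left(-16\right) = -928$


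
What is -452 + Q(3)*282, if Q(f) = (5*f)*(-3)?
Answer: -13142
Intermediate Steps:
Q(f) = -15*f
-452 + Q(3)*282 = -452 - 15*3*282 = -452 - 45*282 = -452 - 12690 = -13142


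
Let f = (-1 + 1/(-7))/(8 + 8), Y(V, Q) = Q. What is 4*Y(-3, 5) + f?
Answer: 279/14 ≈ 19.929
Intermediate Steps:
f = -1/14 (f = (-1 + 1*(-⅐))/16 = (-1 - ⅐)*(1/16) = -8/7*1/16 = -1/14 ≈ -0.071429)
4*Y(-3, 5) + f = 4*5 - 1/14 = 20 - 1/14 = 279/14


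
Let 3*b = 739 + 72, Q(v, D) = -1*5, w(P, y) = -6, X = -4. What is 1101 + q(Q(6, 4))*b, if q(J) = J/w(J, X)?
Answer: 23873/18 ≈ 1326.3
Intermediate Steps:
Q(v, D) = -5
q(J) = -J/6 (q(J) = J/(-6) = J*(-1/6) = -J/6)
b = 811/3 (b = (739 + 72)/3 = (1/3)*811 = 811/3 ≈ 270.33)
1101 + q(Q(6, 4))*b = 1101 - 1/6*(-5)*(811/3) = 1101 + (5/6)*(811/3) = 1101 + 4055/18 = 23873/18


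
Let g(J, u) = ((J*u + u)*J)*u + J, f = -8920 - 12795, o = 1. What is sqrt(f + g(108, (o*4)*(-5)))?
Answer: 7*sqrt(95657) ≈ 2165.0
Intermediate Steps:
f = -21715
g(J, u) = J + J*u*(u + J*u) (g(J, u) = ((u + J*u)*J)*u + J = (J*(u + J*u))*u + J = J*u*(u + J*u) + J = J + J*u*(u + J*u))
sqrt(f + g(108, (o*4)*(-5))) = sqrt(-21715 + 108*(1 + ((1*4)*(-5))**2 + 108*((1*4)*(-5))**2)) = sqrt(-21715 + 108*(1 + (4*(-5))**2 + 108*(4*(-5))**2)) = sqrt(-21715 + 108*(1 + (-20)**2 + 108*(-20)**2)) = sqrt(-21715 + 108*(1 + 400 + 108*400)) = sqrt(-21715 + 108*(1 + 400 + 43200)) = sqrt(-21715 + 108*43601) = sqrt(-21715 + 4708908) = sqrt(4687193) = 7*sqrt(95657)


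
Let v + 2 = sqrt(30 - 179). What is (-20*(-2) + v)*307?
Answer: 11666 + 307*I*sqrt(149) ≈ 11666.0 + 3747.4*I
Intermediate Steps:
v = -2 + I*sqrt(149) (v = -2 + sqrt(30 - 179) = -2 + sqrt(-149) = -2 + I*sqrt(149) ≈ -2.0 + 12.207*I)
(-20*(-2) + v)*307 = (-20*(-2) + (-2 + I*sqrt(149)))*307 = (40 + (-2 + I*sqrt(149)))*307 = (38 + I*sqrt(149))*307 = 11666 + 307*I*sqrt(149)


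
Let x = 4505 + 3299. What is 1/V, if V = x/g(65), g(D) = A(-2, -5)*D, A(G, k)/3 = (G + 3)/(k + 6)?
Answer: 195/7804 ≈ 0.024987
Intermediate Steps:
x = 7804
A(G, k) = 3*(3 + G)/(6 + k) (A(G, k) = 3*((G + 3)/(k + 6)) = 3*((3 + G)/(6 + k)) = 3*(3 + G)/(6 + k))
g(D) = 3*D (g(D) = (3*(3 - 2)/(6 - 5))*D = (3*1/1)*D = (3*1*1)*D = 3*D)
V = 7804/195 (V = 7804/((3*65)) = 7804/195 ≈ 40.021)
1/V = 1/(7804/195) = 195/7804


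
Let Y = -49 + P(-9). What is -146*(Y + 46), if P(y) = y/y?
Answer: 292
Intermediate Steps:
P(y) = 1
Y = -48 (Y = -49 + 1 = -48)
-146*(Y + 46) = -146*(-48 + 46) = -146*(-2) = 292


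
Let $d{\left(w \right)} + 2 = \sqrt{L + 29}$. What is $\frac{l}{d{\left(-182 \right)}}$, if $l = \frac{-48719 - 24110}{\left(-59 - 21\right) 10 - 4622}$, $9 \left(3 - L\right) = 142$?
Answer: $\frac{655461}{298210} + \frac{218487 \sqrt{146}}{596420} \approx 6.6244$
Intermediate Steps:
$L = - \frac{115}{9}$ ($L = 3 - \frac{142}{9} = - \frac{115}{9} \approx -12.778$)
$d{\left(w \right)} = -2 + \frac{\sqrt{146}}{3}$ ($d{\left(w \right)} = -2 + \sqrt{- \frac{115}{9} + 29} = -2 + \sqrt{\frac{146}{9}} = -2 + \frac{\sqrt{146}}{3}$)
$l = \frac{72829}{5422}$ ($l = \frac{-48719 - 24110}{\left(-80\right) 10 - 4622} = \frac{-48719 - 24110}{-800 - 4622} = - \frac{72829}{-5422} = \left(-72829\right) \left(- \frac{1}{5422}\right) = \frac{72829}{5422} \approx 13.432$)
$\frac{l}{d{\left(-182 \right)}} = \frac{72829}{5422 \left(-2 + \frac{\sqrt{146}}{3}\right)}$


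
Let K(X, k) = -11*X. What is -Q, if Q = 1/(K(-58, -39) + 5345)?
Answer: -1/5983 ≈ -0.00016714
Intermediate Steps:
Q = 1/5983 (Q = 1/(-11*(-58) + 5345) = 1/(638 + 5345) = 1/5983 ≈ 0.00016714)
-Q = -1*1/5983 = -1/5983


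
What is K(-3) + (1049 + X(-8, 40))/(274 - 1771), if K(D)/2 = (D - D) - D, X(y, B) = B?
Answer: 2631/499 ≈ 5.2725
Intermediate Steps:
K(D) = -2*D (K(D) = 2*((D - D) - D) = 2*(0 - D) = 2*(-D) = -2*D)
K(-3) + (1049 + X(-8, 40))/(274 - 1771) = -2*(-3) + (1049 + 40)/(274 - 1771) = 6 + 1089/(-1497) = 6 + 1089*(-1/1497) = 6 - 363/499 = 2631/499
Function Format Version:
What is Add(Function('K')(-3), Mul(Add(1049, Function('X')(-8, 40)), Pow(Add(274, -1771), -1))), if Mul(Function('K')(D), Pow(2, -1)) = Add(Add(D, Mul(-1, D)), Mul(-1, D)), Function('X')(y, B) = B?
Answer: Rational(2631, 499) ≈ 5.2725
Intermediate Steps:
Function('K')(D) = Mul(-2, D) (Function('K')(D) = Mul(2, Add(Add(D, Mul(-1, D)), Mul(-1, D))) = Mul(2, Add(0, Mul(-1, D))) = Mul(2, Mul(-1, D)) = Mul(-2, D))
Add(Function('K')(-3), Mul(Add(1049, Function('X')(-8, 40)), Pow(Add(274, -1771), -1))) = Add(Mul(-2, -3), Mul(Add(1049, 40), Pow(Add(274, -1771), -1))) = Add(6, Mul(1089, Pow(-1497, -1))) = Add(6, Mul(1089, Rational(-1, 1497))) = Add(6, Rational(-363, 499)) = Rational(2631, 499)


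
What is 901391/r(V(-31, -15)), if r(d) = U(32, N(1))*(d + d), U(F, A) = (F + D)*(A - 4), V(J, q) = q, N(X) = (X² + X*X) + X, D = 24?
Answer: 901391/1680 ≈ 536.54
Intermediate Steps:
N(X) = X + 2*X² (N(X) = (X² + X²) + X = 2*X² + X = X + 2*X²)
U(F, A) = (-4 + A)*(24 + F) (U(F, A) = (F + 24)*(A - 4) = (24 + F)*(-4 + A) = (-4 + A)*(24 + F))
r(d) = -112*d (r(d) = (-96 - 4*32 + 24*(1*(1 + 2*1)) + (1*(1 + 2*1))*32)*(d + d) = (-96 - 128 + 24*(1*(1 + 2)) + (1*(1 + 2))*32)*(2*d) = (-96 - 128 + 24*(1*3) + (1*3)*32)*(2*d) = (-96 - 128 + 24*3 + 3*32)*(2*d) = (-96 - 128 + 72 + 96)*(2*d) = -112*d)
901391/r(V(-31, -15)) = 901391/((-112*(-15))) = 901391/1680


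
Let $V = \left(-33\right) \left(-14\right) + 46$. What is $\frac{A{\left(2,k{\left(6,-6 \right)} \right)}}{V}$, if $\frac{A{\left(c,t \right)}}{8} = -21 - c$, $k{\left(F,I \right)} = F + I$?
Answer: $- \frac{46}{127} \approx -0.3622$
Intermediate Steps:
$V = 508$ ($V = 462 + 46 = 508$)
$A{\left(c,t \right)} = -168 - 8 c$ ($A{\left(c,t \right)} = 8 \left(-21 - c\right) = -168 - 8 c$)
$\frac{A{\left(2,k{\left(6,-6 \right)} \right)}}{V} = \frac{-168 - 16}{508} = \left(-168 - 16\right) \frac{1}{508} = \left(-184\right) \frac{1}{508} = - \frac{46}{127}$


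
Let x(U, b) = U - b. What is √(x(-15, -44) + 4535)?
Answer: 2*√1141 ≈ 67.557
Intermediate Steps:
√(x(-15, -44) + 4535) = √((-15 - 1*(-44)) + 4535) = √((-15 + 44) + 4535) = √(29 + 4535) = √4564 = 2*√1141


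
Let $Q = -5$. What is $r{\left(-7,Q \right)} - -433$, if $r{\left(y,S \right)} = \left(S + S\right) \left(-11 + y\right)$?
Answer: $613$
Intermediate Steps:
$r{\left(y,S \right)} = 2 S \left(-11 + y\right)$
$r{\left(-7,Q \right)} - -433 = 2 \left(-5\right) \left(-11 - 7\right) - -433 = 2 \left(-5\right) \left(-18\right) + 433 = 180 + 433 = 613$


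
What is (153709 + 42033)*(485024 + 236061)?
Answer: 141146620070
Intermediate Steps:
(153709 + 42033)*(485024 + 236061) = 195742*721085 = 141146620070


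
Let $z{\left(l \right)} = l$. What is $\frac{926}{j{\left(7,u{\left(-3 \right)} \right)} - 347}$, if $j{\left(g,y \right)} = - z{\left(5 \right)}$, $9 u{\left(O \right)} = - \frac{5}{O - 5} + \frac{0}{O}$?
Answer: $- \frac{463}{176} \approx -2.6307$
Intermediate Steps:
$u{\left(O \right)} = - \frac{5}{9 \left(-5 + O\right)}$ ($u{\left(O \right)} = \frac{- \frac{5}{O - 5} + \frac{0}{O}}{9} = \frac{- \frac{5}{-5 + O} + 0}{9} = \frac{\left(-5\right) \frac{1}{-5 + O}}{9} = - \frac{5}{9 \left(-5 + O\right)}$)
$j{\left(g,y \right)} = -5$ ($j{\left(g,y \right)} = \left(-1\right) 5 = -5$)
$\frac{926}{j{\left(7,u{\left(-3 \right)} \right)} - 347} = \frac{926}{-5 - 347} = \frac{926}{-352} = 926 \left(- \frac{1}{352}\right) = - \frac{463}{176}$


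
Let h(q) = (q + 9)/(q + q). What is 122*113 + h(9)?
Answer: 13787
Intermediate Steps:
h(q) = (9 + q)/(2*q) (h(q) = (9 + q)/((2*q)) = (9 + q)*(1/(2*q)) = (9 + q)/(2*q))
122*113 + h(9) = 122*113 + (1/2)*(9 + 9)/9 = 13786 + (1/2)*(1/9)*18 = 13786 + 1 = 13787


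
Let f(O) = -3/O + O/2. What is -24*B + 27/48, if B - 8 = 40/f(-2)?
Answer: -33783/16 ≈ -2111.4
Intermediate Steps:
f(O) = O/2 - 3/O (f(O) = -3/O + O*(½) = -3/O + O/2 = O/2 - 3/O)
B = 88 (B = 8 + 40/((½)*(-2) - 3/(-2)) = 8 + 40/(-1 - 3*(-½)) = 8 + 40/(-1 + 3/2) = 8 + 40/(½) = 8 + 40*2 = 8 + 80 = 88)
-24*B + 27/48 = -24*88 + 27/48 = -2112 + 27*(1/48) = -2112 + 9/16 = -33783/16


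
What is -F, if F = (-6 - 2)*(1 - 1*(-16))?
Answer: 136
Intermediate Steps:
F = -136 (F = -8*(1 + 16) = -8*17 = -136)
-F = -1*(-136) = 136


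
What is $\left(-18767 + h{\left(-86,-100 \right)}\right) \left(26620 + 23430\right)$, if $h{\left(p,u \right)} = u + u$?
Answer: $-949298350$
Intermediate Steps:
$h{\left(p,u \right)} = 2 u$
$\left(-18767 + h{\left(-86,-100 \right)}\right) \left(26620 + 23430\right) = \left(-18767 + 2 \left(-100\right)\right) \left(26620 + 23430\right) = \left(-18767 - 200\right) 50050 = \left(-18967\right) 50050 = -949298350$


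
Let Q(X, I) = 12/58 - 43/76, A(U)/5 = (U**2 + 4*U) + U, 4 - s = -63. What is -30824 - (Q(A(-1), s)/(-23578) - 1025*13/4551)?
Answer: -177782608301569/5768216232 ≈ -30821.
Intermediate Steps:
s = 67 (s = 4 - 1*(-63) = 4 + 63 = 67)
A(U) = 5*U**2 + 25*U (A(U) = 5*((U**2 + 4*U) + U) = 5*(U**2 + 5*U) = 5*U**2 + 25*U)
Q(X, I) = -791/2204 (Q(X, I) = 12*(1/58) - 43*1/76 = 6/29 - 43/76 = -791/2204)
-30824 - (Q(A(-1), s)/(-23578) - 1025*13/4551) = -30824 - (-791/2204/(-23578) - 1025*13/4551) = -30824 - (-791/2204*(-1/23578) - 13325*1/4551) = -30824 - (791/51965912 - 325/111) = -30824 - 1*(-16888833599/5768216232) = -30824 + 16888833599/5768216232 = -177782608301569/5768216232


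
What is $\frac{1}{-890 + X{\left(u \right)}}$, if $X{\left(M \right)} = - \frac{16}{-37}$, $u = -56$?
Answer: $- \frac{37}{32914} \approx -0.0011241$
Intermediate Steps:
$X{\left(M \right)} = \frac{16}{37}$ ($X{\left(M \right)} = \left(-16\right) \left(- \frac{1}{37}\right) = \frac{16}{37}$)
$\frac{1}{-890 + X{\left(u \right)}} = \frac{1}{-890 + \frac{16}{37}} = \frac{1}{- \frac{32914}{37}} = - \frac{37}{32914}$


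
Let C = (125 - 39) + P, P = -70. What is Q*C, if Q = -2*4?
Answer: -128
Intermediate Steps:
Q = -8
C = 16 (C = (125 - 39) - 70 = 86 - 70 = 16)
Q*C = -8*16 = -128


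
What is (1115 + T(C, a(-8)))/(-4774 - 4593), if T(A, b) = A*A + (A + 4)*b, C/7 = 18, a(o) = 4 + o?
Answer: -16471/9367 ≈ -1.7584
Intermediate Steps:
C = 126 (C = 7*18 = 126)
T(A, b) = A**2 + b*(4 + A) (T(A, b) = A**2 + (4 + A)*b = A**2 + b*(4 + A))
(1115 + T(C, a(-8)))/(-4774 - 4593) = (1115 + (126**2 + 4*(4 - 8) + 126*(4 - 8)))/(-4774 - 4593) = (1115 + (15876 + 4*(-4) + 126*(-4)))/(-9367) = (1115 + (15876 - 16 - 504))*(-1/9367) = (1115 + 15356)*(-1/9367) = 16471*(-1/9367) = -16471/9367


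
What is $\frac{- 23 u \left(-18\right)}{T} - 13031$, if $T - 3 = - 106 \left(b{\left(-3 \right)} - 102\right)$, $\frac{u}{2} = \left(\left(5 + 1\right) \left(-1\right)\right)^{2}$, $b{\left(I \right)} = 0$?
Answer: $- \frac{46966819}{3605} \approx -13028.0$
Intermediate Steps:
$u = 72$ ($u = 2 \left(\left(5 + 1\right) \left(-1\right)\right)^{2} = 2 \left(6 \left(-1\right)\right)^{2} = 2 \left(-6\right)^{2} = 2 \cdot 36 = 72$)
$T = 10815$ ($T = 3 - 106 \left(0 - 102\right) = 3 - -10812 = 3 + 10812 = 10815$)
$\frac{- 23 u \left(-18\right)}{T} - 13031 = \frac{\left(-23\right) 72 \left(-18\right)}{10815} - 13031 = \left(-1656\right) \left(-18\right) \frac{1}{10815} - 13031 = 29808 \cdot \frac{1}{10815} - 13031 = \frac{9936}{3605} - 13031 = - \frac{46966819}{3605}$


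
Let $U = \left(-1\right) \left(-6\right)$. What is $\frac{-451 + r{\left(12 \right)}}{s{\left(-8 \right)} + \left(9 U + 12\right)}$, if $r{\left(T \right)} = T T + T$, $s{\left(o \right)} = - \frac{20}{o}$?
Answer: $- \frac{590}{137} \approx -4.3066$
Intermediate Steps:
$r{\left(T \right)} = T + T^{2}$ ($r{\left(T \right)} = T^{2} + T = T + T^{2}$)
$U = 6$
$\frac{-451 + r{\left(12 \right)}}{s{\left(-8 \right)} + \left(9 U + 12\right)} = \frac{-451 + 12 \left(1 + 12\right)}{- \frac{20}{-8} + \left(9 \cdot 6 + 12\right)} = \frac{-451 + 12 \cdot 13}{\left(-20\right) \left(- \frac{1}{8}\right) + \left(54 + 12\right)} = \frac{-451 + 156}{\frac{5}{2} + 66} = - \frac{295}{\frac{137}{2}} = \left(-295\right) \frac{2}{137} = - \frac{590}{137}$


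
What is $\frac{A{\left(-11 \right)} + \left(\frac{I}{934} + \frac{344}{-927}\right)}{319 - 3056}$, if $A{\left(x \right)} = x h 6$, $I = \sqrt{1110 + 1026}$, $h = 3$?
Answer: $\frac{26270}{362457} - \frac{\sqrt{534}}{1278179} \approx 0.072459$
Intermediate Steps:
$I = 2 \sqrt{534}$ ($I = \sqrt{2136} = 2 \sqrt{534} \approx 46.217$)
$A{\left(x \right)} = 18 x$ ($A{\left(x \right)} = x 3 \cdot 6 = 3 x 6 = 18 x$)
$\frac{A{\left(-11 \right)} + \left(\frac{I}{934} + \frac{344}{-927}\right)}{319 - 3056} = \frac{18 \left(-11\right) + \left(\frac{2 \sqrt{534}}{934} + \frac{344}{-927}\right)}{319 - 3056} = \frac{-198 + \left(2 \sqrt{534} \cdot \frac{1}{934} + 344 \left(- \frac{1}{927}\right)\right)}{-2737} = \left(-198 - \left(\frac{344}{927} - \frac{\sqrt{534}}{467}\right)\right) \left(- \frac{1}{2737}\right) = \left(- \frac{183890}{927} + \frac{\sqrt{534}}{467}\right) \left(- \frac{1}{2737}\right) = \frac{26270}{362457} - \frac{\sqrt{534}}{1278179}$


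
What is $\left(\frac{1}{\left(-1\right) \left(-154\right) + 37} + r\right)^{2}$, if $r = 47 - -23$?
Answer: $\frac{178783641}{36481} \approx 4900.7$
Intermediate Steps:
$r = 70$ ($r = 47 + 23 = 70$)
$\left(\frac{1}{\left(-1\right) \left(-154\right) + 37} + r\right)^{2} = \left(\frac{1}{\left(-1\right) \left(-154\right) + 37} + 70\right)^{2} = \left(\frac{1}{154 + 37} + 70\right)^{2} = \left(\frac{1}{191} + 70\right)^{2} = \left(\frac{13371}{191}\right)^{2} = \frac{178783641}{36481}$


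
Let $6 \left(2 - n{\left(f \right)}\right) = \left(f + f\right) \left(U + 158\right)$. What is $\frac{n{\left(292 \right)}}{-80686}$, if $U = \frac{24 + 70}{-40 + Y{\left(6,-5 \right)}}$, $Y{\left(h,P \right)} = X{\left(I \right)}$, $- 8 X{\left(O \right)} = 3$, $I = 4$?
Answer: $\frac{7340203}{39092367} \approx 0.18777$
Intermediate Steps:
$X{\left(O \right)} = - \frac{3}{8}$ ($X{\left(O \right)} = \left(- \frac{1}{8}\right) 3 = - \frac{3}{8}$)
$Y{\left(h,P \right)} = - \frac{3}{8}$
$U = - \frac{752}{323}$ ($U = \frac{24 + 70}{-40 - \frac{3}{8}} = \frac{94}{- \frac{323}{8}} = 94 \left(- \frac{8}{323}\right) = - \frac{752}{323} \approx -2.3282$)
$n{\left(f \right)} = 2 - \frac{50282 f}{969}$ ($n{\left(f \right)} = 2 - \frac{\left(f + f\right) \left(- \frac{752}{323} + 158\right)}{6} = 2 - \frac{2 f \frac{50282}{323}}{6} = 2 - \frac{\frac{100564}{323} f}{6} = 2 - \frac{50282 f}{969}$)
$\frac{n{\left(292 \right)}}{-80686} = \frac{2 - \frac{14682344}{969}}{-80686} = \left(2 - \frac{14682344}{969}\right) \left(- \frac{1}{80686}\right) = \left(- \frac{14680406}{969}\right) \left(- \frac{1}{80686}\right) = \frac{7340203}{39092367}$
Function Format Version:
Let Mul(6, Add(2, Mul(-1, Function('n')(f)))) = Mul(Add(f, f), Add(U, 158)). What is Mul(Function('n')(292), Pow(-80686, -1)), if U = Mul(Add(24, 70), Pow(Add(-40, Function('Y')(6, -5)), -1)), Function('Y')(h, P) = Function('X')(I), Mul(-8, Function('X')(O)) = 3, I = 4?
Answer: Rational(7340203, 39092367) ≈ 0.18777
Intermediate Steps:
Function('X')(O) = Rational(-3, 8) (Function('X')(O) = Mul(Rational(-1, 8), 3) = Rational(-3, 8))
Function('Y')(h, P) = Rational(-3, 8)
U = Rational(-752, 323) (U = Mul(Add(24, 70), Pow(Add(-40, Rational(-3, 8)), -1)) = Mul(94, Pow(Rational(-323, 8), -1)) = Mul(94, Rational(-8, 323)) = Rational(-752, 323) ≈ -2.3282)
Function('n')(f) = Add(2, Mul(Rational(-50282, 969), f)) (Function('n')(f) = Add(2, Mul(Rational(-1, 6), Mul(Add(f, f), Add(Rational(-752, 323), 158)))) = Add(2, Mul(Rational(-1, 6), Mul(Mul(2, f), Rational(50282, 323)))) = Add(2, Mul(Rational(-1, 6), Mul(Rational(100564, 323), f))) = Add(2, Mul(Rational(-50282, 969), f)))
Mul(Function('n')(292), Pow(-80686, -1)) = Mul(Add(2, Mul(Rational(-50282, 969), 292)), Pow(-80686, -1)) = Mul(Add(2, Rational(-14682344, 969)), Rational(-1, 80686)) = Mul(Rational(-14680406, 969), Rational(-1, 80686)) = Rational(7340203, 39092367)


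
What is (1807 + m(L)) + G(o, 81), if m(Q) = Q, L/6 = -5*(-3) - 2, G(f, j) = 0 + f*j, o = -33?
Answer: -788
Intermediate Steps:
G(f, j) = f*j
L = 78 (L = 6*(-5*(-3) - 2) = 6*(15 - 2) = 6*13 = 78)
(1807 + m(L)) + G(o, 81) = (1807 + 78) - 33*81 = 1885 - 2673 = -788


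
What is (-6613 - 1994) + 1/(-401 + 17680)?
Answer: -148720352/17279 ≈ -8607.0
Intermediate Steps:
(-6613 - 1994) + 1/(-401 + 17680) = -8607 + 1/17279 = -148720352/17279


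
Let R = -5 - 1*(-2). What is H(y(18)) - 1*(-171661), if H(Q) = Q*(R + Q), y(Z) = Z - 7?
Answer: 171749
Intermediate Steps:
y(Z) = -7 + Z
R = -3 (R = -5 + 2 = -3)
H(Q) = Q*(-3 + Q)
H(y(18)) - 1*(-171661) = (-7 + 18)*(-3 + (-7 + 18)) - 1*(-171661) = 11*(-3 + 11) + 171661 = 11*8 + 171661 = 88 + 171661 = 171749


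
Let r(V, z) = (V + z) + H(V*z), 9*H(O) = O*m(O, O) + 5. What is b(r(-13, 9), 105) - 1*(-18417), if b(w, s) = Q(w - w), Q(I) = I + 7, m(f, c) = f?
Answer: 18424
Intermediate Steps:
Q(I) = 7 + I
H(O) = 5/9 + O**2/9 (H(O) = (O*O + 5)/9 = (O**2 + 5)/9 = (5 + O**2)/9 = 5/9 + O**2/9)
r(V, z) = 5/9 + V + z + V**2*z**2/9 (r(V, z) = (V + z) + (5/9 + (V*z)**2/9) = (V + z) + (5/9 + (V**2*z**2)/9) = (V + z) + (5/9 + V**2*z**2/9) = 5/9 + V + z + V**2*z**2/9)
b(w, s) = 7 (b(w, s) = 7 + (w - w) = 7 + 0 = 7)
b(r(-13, 9), 105) - 1*(-18417) = 7 - 1*(-18417) = 7 + 18417 = 18424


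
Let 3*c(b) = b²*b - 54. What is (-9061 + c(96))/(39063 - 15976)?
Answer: 285833/23087 ≈ 12.381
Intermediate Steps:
c(b) = -18 + b³/3 (c(b) = (b²*b - 54)/3 = (b³ - 54)/3 = (-54 + b³)/3 = -18 + b³/3)
(-9061 + c(96))/(39063 - 15976) = (-9061 + (-18 + (⅓)*96³))/(39063 - 15976) = (-9061 + (-18 + (⅓)*884736))/23087 = (-9061 + (-18 + 294912))*(1/23087) = (-9061 + 294894)*(1/23087) = 285833*(1/23087) = 285833/23087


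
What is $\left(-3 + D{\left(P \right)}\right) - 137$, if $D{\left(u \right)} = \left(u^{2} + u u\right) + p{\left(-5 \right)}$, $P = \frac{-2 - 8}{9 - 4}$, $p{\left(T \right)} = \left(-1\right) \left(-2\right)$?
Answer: $-130$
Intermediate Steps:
$p{\left(T \right)} = 2$
$P = -2$ ($P = - \frac{10}{5} = \left(-10\right) \frac{1}{5} = -2$)
$D{\left(u \right)} = 2 + 2 u^{2}$ ($D{\left(u \right)} = \left(u^{2} + u u\right) + 2 = \left(u^{2} + u^{2}\right) + 2 = 2 u^{2} + 2 = 2 + 2 u^{2}$)
$\left(-3 + D{\left(P \right)}\right) - 137 = \left(-3 + \left(2 + 2 \left(-2\right)^{2}\right)\right) - 137 = \left(-3 + \left(2 + 2 \cdot 4\right)\right) - 137 = \left(-3 + \left(2 + 8\right)\right) - 137 = \left(-3 + 10\right) - 137 = 7 - 137 = -130$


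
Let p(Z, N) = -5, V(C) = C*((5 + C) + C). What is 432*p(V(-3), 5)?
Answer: -2160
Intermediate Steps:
V(C) = C*(5 + 2*C)
432*p(V(-3), 5) = 432*(-5) = -2160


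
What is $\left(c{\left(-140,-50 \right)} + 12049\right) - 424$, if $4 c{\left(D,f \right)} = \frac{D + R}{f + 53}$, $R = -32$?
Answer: $\frac{34832}{3} \approx 11611.0$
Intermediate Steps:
$c{\left(D,f \right)} = \frac{-32 + D}{4 \left(53 + f\right)}$ ($c{\left(D,f \right)} = \frac{\left(D - 32\right) \frac{1}{f + 53}}{4} = \frac{\left(-32 + D\right) \frac{1}{53 + f}}{4} = \frac{\frac{1}{53 + f} \left(-32 + D\right)}{4} = \frac{-32 + D}{4 \left(53 + f\right)}$)
$\left(c{\left(-140,-50 \right)} + 12049\right) - 424 = \left(\frac{-32 - 140}{4 \left(53 - 50\right)} + 12049\right) - 424 = \left(\frac{1}{4} \cdot \frac{1}{3} \left(-172\right) + 12049\right) - 424 = \left(- \frac{43}{3} + 12049\right) - 424 = \frac{36104}{3} - 424 = \frac{34832}{3}$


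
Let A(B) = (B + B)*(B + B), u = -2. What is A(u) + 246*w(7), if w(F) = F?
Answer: 1738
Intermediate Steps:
A(B) = 4*B² (A(B) = (2*B)*(2*B) = 4*B²)
A(u) + 246*w(7) = 4*(-2)² + 246*7 = 4*4 + 1722 = 16 + 1722 = 1738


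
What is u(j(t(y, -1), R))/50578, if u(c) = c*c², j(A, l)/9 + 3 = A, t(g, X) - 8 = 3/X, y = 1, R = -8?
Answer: 2916/25289 ≈ 0.11531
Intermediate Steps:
t(g, X) = 8 + 3/X
j(A, l) = -27 + 9*A
u(c) = c³
u(j(t(y, -1), R))/50578 = (-27 + 9*(8 + 3/(-1)))³/50578 = (-27 + 9*(8 + 3*(-1)))³*(1/50578) = (-27 + 9*(8 - 3))³*(1/50578) = (-27 + 9*5)³*(1/50578) = (-27 + 45)³*(1/50578) = 18³*(1/50578) = 5832*(1/50578) = 2916/25289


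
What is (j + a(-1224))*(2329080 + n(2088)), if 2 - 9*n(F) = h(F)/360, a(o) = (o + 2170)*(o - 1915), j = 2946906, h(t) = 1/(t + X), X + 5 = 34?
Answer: -90212787731398433/1714770 ≈ -5.2609e+10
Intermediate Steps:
X = 29 (X = -5 + 34 = 29)
h(t) = 1/(29 + t) (h(t) = 1/(t + 29) = 1/(29 + t))
a(o) = (-1915 + o)*(2170 + o) (a(o) = (2170 + o)*(-1915 + o) = (-1915 + o)*(2170 + o))
n(F) = 2/9 - 1/(3240*(29 + F)) (n(F) = 2/9 - 1/(9*(29 + F)*360) = 2/9 - 1/(3240*(29 + F)))
(j + a(-1224))*(2329080 + n(2088)) = (2946906 + (-4155550 + (-1224)² + 255*(-1224)))*(2329080 + (20879 + 720*2088)/(3240*(29 + 2088))) = (2946906 + (-4155550 + 1498176 - 312120))*(2329080 + (1/3240)*(20879 + 1503360)/2117) = (2946906 - 2969494)*(2329080 + (1/3240)*(1/2117)*1524239) = -22588*(2329080 + 1524239/6859080) = -22588*15975347570639/6859080 = -90212787731398433/1714770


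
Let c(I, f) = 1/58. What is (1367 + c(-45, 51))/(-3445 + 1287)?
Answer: -6099/9628 ≈ -0.63346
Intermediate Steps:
c(I, f) = 1/58
(1367 + c(-45, 51))/(-3445 + 1287) = (1367 + 1/58)/(-3445 + 1287) = (79287/58)/(-2158) = (79287/58)*(-1/2158) = -6099/9628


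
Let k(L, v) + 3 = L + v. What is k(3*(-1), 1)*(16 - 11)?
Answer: -25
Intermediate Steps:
k(L, v) = -3 + L + v (k(L, v) = -3 + (L + v) = -3 + L + v)
k(3*(-1), 1)*(16 - 11) = (-3 + 3*(-1) + 1)*(16 - 11) = (-3 - 3 + 1)*5 = -5*5 = -25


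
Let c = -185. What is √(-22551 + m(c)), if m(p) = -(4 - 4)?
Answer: I*√22551 ≈ 150.17*I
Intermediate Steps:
m(p) = 0 (m(p) = -1*0 = 0)
√(-22551 + m(c)) = √(-22551 + 0) = √(-22551) = I*√22551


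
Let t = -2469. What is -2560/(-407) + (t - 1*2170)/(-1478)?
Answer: 5671753/601546 ≈ 9.4286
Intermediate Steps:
-2560/(-407) + (t - 1*2170)/(-1478) = -2560/(-407) + (-2469 - 1*2170)/(-1478) = -2560*(-1/407) + (-2469 - 2170)*(-1/1478) = 2560/407 - 4639*(-1/1478) = 2560/407 + 4639/1478 = 5671753/601546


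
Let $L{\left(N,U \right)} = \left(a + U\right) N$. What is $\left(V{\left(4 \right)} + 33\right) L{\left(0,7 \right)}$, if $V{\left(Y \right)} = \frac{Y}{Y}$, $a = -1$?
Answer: $0$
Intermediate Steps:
$L{\left(N,U \right)} = N \left(-1 + U\right)$ ($L{\left(N,U \right)} = \left(-1 + U\right) N = N \left(-1 + U\right)$)
$V{\left(Y \right)} = 1$
$\left(V{\left(4 \right)} + 33\right) L{\left(0,7 \right)} = \left(1 + 33\right) 0 \left(-1 + 7\right) = 34 \cdot 0 \cdot 6 = 34 \cdot 0 = 0$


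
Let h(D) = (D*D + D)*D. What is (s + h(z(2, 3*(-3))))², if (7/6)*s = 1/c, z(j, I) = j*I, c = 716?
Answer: 190524051272025/6280036 ≈ 3.0338e+7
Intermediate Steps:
z(j, I) = I*j
h(D) = D*(D + D²) (h(D) = (D² + D)*D = (D + D²)*D = D*(D + D²))
s = 3/2506 (s = (6/7)/716 = (6/7)*(1/716) = 3/2506 ≈ 0.0011971)
(s + h(z(2, 3*(-3))))² = (3/2506 + ((3*(-3))*2)²*(1 + (3*(-3))*2))² = (3/2506 + (-9*2)²*(1 - 9*2))² = (3/2506 + (-18)²*(1 - 18))² = (3/2506 + 324*(-17))² = (3/2506 - 5508)² = (-13803045/2506)² = 190524051272025/6280036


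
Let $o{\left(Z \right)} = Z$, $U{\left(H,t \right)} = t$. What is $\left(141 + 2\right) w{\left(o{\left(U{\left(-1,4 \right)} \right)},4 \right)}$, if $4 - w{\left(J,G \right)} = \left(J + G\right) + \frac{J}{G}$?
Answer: $-715$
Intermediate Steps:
$w{\left(J,G \right)} = 4 - G - J - \frac{J}{G}$ ($w{\left(J,G \right)} = 4 - \left(\left(J + G\right) + \frac{J}{G}\right) = 4 - \left(\left(G + J\right) + \frac{J}{G}\right) = 4 - \left(G + J + \frac{J}{G}\right) = 4 - G - J - \frac{J}{G}$)
$\left(141 + 2\right) w{\left(o{\left(U{\left(-1,4 \right)} \right)},4 \right)} = \left(141 + 2\right) \left(4 - 4 - 4 - \frac{4}{4}\right) = 143 \left(4 - 4 - 4 - 4 \cdot \frac{1}{4}\right) = 143 \left(4 - 4 - 4 - 1\right) = 143 \left(-5\right) = -715$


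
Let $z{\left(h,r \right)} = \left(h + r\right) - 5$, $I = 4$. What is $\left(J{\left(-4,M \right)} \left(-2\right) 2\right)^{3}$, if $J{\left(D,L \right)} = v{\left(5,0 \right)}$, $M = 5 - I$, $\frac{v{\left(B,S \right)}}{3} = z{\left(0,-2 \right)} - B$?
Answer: $2985984$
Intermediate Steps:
$z{\left(h,r \right)} = -5 + h + r$
$v{\left(B,S \right)} = -21 - 3 B$ ($v{\left(B,S \right)} = 3 \left(\left(-5 + 0 - 2\right) - B\right) = 3 \left(-7 - B\right) = -21 - 3 B$)
$M = 1$ ($M = 5 - 4 = 1$)
$J{\left(D,L \right)} = -36$ ($J{\left(D,L \right)} = -21 - 15 = -36$)
$\left(J{\left(-4,M \right)} \left(-2\right) 2\right)^{3} = \left(\left(-36\right) \left(-2\right) 2\right)^{3} = \left(72 \cdot 2\right)^{3} = 144^{3} = 2985984$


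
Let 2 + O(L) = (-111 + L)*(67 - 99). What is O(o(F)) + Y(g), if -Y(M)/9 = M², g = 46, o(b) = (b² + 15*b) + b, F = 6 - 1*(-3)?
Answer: -22694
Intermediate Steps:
F = 9 (F = 6 + 3 = 9)
o(b) = b² + 16*b
O(L) = 3550 - 32*L (O(L) = -2 + (-111 + L)*(67 - 99) = -2 + (-111 + L)*(-32) = -2 + (3552 - 32*L) = 3550 - 32*L)
Y(M) = -9*M²
O(o(F)) + Y(g) = (3550 - 288*(16 + 9)) - 9*46² = (3550 - 288*25) - 9*2116 = (3550 - 32*225) - 19044 = (3550 - 7200) - 19044 = -3650 - 19044 = -22694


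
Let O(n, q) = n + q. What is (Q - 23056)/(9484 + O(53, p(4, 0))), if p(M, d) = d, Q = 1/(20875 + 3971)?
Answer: -572849375/236956302 ≈ -2.4175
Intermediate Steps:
Q = 1/24846 ≈ 4.0248e-5
(Q - 23056)/(9484 + O(53, p(4, 0))) = (1/24846 - 23056)/(9484 + (53 + 0)) = -572849375/(24846*(9484 + 53)) = -572849375/24846/9537 = -572849375/24846*1/9537 = -572849375/236956302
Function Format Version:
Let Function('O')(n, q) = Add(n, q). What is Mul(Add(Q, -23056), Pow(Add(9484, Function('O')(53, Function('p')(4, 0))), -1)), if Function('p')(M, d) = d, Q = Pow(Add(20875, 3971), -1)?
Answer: Rational(-572849375, 236956302) ≈ -2.4175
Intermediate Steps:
Q = Rational(1, 24846) (Q = Pow(24846, -1) = Rational(1, 24846) ≈ 4.0248e-5)
Mul(Add(Q, -23056), Pow(Add(9484, Function('O')(53, Function('p')(4, 0))), -1)) = Mul(Add(Rational(1, 24846), -23056), Pow(Add(9484, Add(53, 0)), -1)) = Mul(Rational(-572849375, 24846), Pow(Add(9484, 53), -1)) = Mul(Rational(-572849375, 24846), Pow(9537, -1)) = Mul(Rational(-572849375, 24846), Rational(1, 9537)) = Rational(-572849375, 236956302)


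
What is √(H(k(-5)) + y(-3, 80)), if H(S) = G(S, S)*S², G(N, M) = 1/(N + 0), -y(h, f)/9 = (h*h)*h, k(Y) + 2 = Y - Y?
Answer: √241 ≈ 15.524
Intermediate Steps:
k(Y) = -2 (k(Y) = -2 + (Y - Y) = -2 + 0 = -2)
y(h, f) = -9*h³ (y(h, f) = -9*h*h*h = -9*h²*h = -9*h³)
G(N, M) = 1/N
H(S) = S (H(S) = S²/S = S)
√(H(k(-5)) + y(-3, 80)) = √(-2 - 9*(-3)³) = √(-2 - 9*(-27)) = √(-2 + 243) = √241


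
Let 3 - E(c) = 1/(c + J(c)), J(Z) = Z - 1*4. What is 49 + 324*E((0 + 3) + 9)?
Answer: 5024/5 ≈ 1004.8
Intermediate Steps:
J(Z) = -4 + Z (J(Z) = Z - 4 = -4 + Z)
E(c) = 3 - 1/(-4 + 2*c) (E(c) = 3 - 1/(c + (-4 + c)) = 3 - 1/(-4 + 2*c))
49 + 324*E((0 + 3) + 9) = 49 + 324*((-13 + 6*((0 + 3) + 9))/(2*(-2 + ((0 + 3) + 9)))) = 49 + 324*((-13 + 6*(3 + 9))/(2*(-2 + (3 + 9)))) = 49 + 324*((-13 + 6*12)/(2*(-2 + 12))) = 49 + 324*((½)*(-13 + 72)/10) = 49 + 324*((½)*(⅒)*59) = 49 + 324*(59/20) = 49 + 4779/5 = 5024/5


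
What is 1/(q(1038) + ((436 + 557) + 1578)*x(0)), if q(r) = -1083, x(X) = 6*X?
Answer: -1/1083 ≈ -0.00092336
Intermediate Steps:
1/(q(1038) + ((436 + 557) + 1578)*x(0)) = 1/(-1083 + ((436 + 557) + 1578)*(6*0)) = 1/(-1083 + (993 + 1578)*0) = 1/(-1083 + 2571*0) = 1/(-1083 + 0) = 1/(-1083) = -1/1083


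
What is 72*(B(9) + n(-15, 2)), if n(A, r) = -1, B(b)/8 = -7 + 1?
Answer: -3528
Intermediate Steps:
B(b) = -48 (B(b) = 8*(-7 + 1) = 8*(-6) = -48)
72*(B(9) + n(-15, 2)) = 72*(-48 - 1) = 72*(-49) = -3528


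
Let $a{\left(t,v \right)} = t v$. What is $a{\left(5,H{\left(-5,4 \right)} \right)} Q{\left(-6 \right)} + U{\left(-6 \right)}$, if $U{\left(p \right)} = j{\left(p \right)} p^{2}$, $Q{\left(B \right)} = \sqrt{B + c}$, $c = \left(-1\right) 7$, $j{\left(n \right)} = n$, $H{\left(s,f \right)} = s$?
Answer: $-216 - 25 i \sqrt{13} \approx -216.0 - 90.139 i$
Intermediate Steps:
$c = -7$
$Q{\left(B \right)} = \sqrt{-7 + B}$ ($Q{\left(B \right)} = \sqrt{B - 7} = \sqrt{-7 + B}$)
$U{\left(p \right)} = p^{3}$ ($U{\left(p \right)} = p p^{2} = p^{3}$)
$a{\left(5,H{\left(-5,4 \right)} \right)} Q{\left(-6 \right)} + U{\left(-6 \right)} = 5 \left(-5\right) \sqrt{-7 - 6} + \left(-6\right)^{3} = - 25 \sqrt{-13} - 216 = - 25 i \sqrt{13} - 216 = -216 - 25 i \sqrt{13}$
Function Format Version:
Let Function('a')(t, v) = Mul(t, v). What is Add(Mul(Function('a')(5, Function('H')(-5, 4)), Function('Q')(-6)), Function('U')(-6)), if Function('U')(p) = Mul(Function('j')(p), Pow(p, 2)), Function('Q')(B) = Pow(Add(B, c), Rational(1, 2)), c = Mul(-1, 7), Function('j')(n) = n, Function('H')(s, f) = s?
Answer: Add(-216, Mul(-25, I, Pow(13, Rational(1, 2)))) ≈ Add(-216.00, Mul(-90.139, I))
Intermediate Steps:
c = -7
Function('Q')(B) = Pow(Add(-7, B), Rational(1, 2)) (Function('Q')(B) = Pow(Add(B, -7), Rational(1, 2)) = Pow(Add(-7, B), Rational(1, 2)))
Function('U')(p) = Pow(p, 3) (Function('U')(p) = Mul(p, Pow(p, 2)) = Pow(p, 3))
Add(Mul(Function('a')(5, Function('H')(-5, 4)), Function('Q')(-6)), Function('U')(-6)) = Add(Mul(Mul(5, -5), Pow(Add(-7, -6), Rational(1, 2))), Pow(-6, 3)) = Add(Mul(-25, Pow(-13, Rational(1, 2))), -216) = Add(Mul(-25, Mul(I, Pow(13, Rational(1, 2)))), -216) = Add(Mul(-25, I, Pow(13, Rational(1, 2))), -216) = Add(-216, Mul(-25, I, Pow(13, Rational(1, 2))))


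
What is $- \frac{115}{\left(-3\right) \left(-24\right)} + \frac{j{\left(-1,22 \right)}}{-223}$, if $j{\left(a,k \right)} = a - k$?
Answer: $- \frac{23989}{16056} \approx -1.4941$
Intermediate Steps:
$- \frac{115}{\left(-3\right) \left(-24\right)} + \frac{j{\left(-1,22 \right)}}{-223} = - \frac{115}{\left(-3\right) \left(-24\right)} + \frac{-1 - 22}{-223} = - \frac{115}{72} + \left(-1 - 22\right) \left(- \frac{1}{223}\right) = \left(-115\right) \frac{1}{72} - - \frac{23}{223} = - \frac{115}{72} + \frac{23}{223} = - \frac{23989}{16056}$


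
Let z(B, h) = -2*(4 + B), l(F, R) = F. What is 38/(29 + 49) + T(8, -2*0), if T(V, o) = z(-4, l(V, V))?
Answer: 19/39 ≈ 0.48718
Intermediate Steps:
z(B, h) = -8 - 2*B
T(V, o) = 0 (T(V, o) = -8 - 2*(-4) = -8 + 8 = 0)
38/(29 + 49) + T(8, -2*0) = 38/(29 + 49) + 0 = 38/78 + 0 = (1/78)*38 + 0 = 19/39 + 0 = 19/39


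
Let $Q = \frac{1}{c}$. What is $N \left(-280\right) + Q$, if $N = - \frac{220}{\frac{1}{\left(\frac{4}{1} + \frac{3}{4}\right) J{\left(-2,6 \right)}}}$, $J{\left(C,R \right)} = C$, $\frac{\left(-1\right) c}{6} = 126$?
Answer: $- \frac{442411201}{756} \approx -5.852 \cdot 10^{5}$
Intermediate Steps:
$c = -756$ ($c = \left(-6\right) 126 = -756$)
$Q = - \frac{1}{756}$ ($Q = \frac{1}{-756} = - \frac{1}{756} \approx -0.0013228$)
$N = 2090$ ($N = - \frac{220}{\frac{1}{\left(\frac{4}{1} + \frac{3}{4}\right) \left(-2\right)}} = - \frac{220}{\frac{1}{\left(4 \cdot 1 + 3 \cdot \frac{1}{4}\right) \left(-2\right)}} = - \frac{220}{\frac{1}{\left(4 + \frac{3}{4}\right) \left(-2\right)}} = - \frac{220}{\frac{1}{\frac{19}{4} \left(-2\right)}} = - \frac{220}{\frac{1}{- \frac{19}{2}}} = - \frac{220}{- \frac{2}{19}} = \left(-220\right) \left(- \frac{19}{2}\right) = 2090$)
$N \left(-280\right) + Q = 2090 \left(-280\right) - \frac{1}{756} = -585200 - \frac{1}{756} = - \frac{442411201}{756}$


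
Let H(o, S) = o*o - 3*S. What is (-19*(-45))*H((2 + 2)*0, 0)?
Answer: 0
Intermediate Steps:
H(o, S) = o² - 3*S
(-19*(-45))*H((2 + 2)*0, 0) = (-19*(-45))*(((2 + 2)*0)² - 3*0) = 855*((4*0)² + 0) = 855*(0² + 0) = 855*(0 + 0) = 855*0 = 0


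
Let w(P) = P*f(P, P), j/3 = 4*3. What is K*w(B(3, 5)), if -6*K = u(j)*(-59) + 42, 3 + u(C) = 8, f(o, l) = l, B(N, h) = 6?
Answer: 1518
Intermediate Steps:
j = 36 (j = 3*(4*3) = 3*12 = 36)
u(C) = 5 (u(C) = -3 + 8 = 5)
w(P) = P² (w(P) = P*P = P²)
K = 253/6 (K = -(5*(-59) + 42)/6 = -(-295 + 42)/6 = -⅙*(-253) = 253/6 ≈ 42.167)
K*w(B(3, 5)) = (253/6)*6² = (253/6)*36 = 1518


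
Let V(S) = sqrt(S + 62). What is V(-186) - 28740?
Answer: -28740 + 2*I*sqrt(31) ≈ -28740.0 + 11.136*I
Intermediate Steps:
V(S) = sqrt(62 + S)
V(-186) - 28740 = sqrt(62 - 186) - 28740 = sqrt(-124) - 28740 = 2*I*sqrt(31) - 28740 = -28740 + 2*I*sqrt(31)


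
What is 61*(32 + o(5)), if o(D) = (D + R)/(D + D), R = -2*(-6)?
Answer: 20557/10 ≈ 2055.7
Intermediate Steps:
R = 12
o(D) = (12 + D)/(2*D) (o(D) = (D + 12)/(D + D) = (12 + D)/((2*D)) = (12 + D)*(1/(2*D)) = (12 + D)/(2*D))
61*(32 + o(5)) = 61*(32 + (½)*(12 + 5)/5) = 61*(32 + (½)*(⅕)*17) = 61*(32 + 17/10) = 61*(337/10) = 20557/10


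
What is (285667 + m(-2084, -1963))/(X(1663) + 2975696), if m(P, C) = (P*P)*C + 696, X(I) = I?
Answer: -2841710855/992453 ≈ -2863.3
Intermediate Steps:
m(P, C) = 696 + C*P**2 (m(P, C) = P**2*C + 696 = C*P**2 + 696 = 696 + C*P**2)
(285667 + m(-2084, -1963))/(X(1663) + 2975696) = (285667 + (696 - 1963*(-2084)**2))/(1663 + 2975696) = (285667 + (696 - 1963*4343056))/2977359 = (285667 + (696 - 8525418928))*(1/2977359) = (285667 - 8525418232)*(1/2977359) = -8525132565*1/2977359 = -2841710855/992453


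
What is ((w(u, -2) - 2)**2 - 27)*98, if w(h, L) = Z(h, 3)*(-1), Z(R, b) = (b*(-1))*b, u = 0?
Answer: 2156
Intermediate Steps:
Z(R, b) = -b**2 (Z(R, b) = (-b)*b = -b**2)
w(h, L) = 9 (w(h, L) = -1*3**2*(-1) = -1*9*(-1) = -9*(-1) = 9)
((w(u, -2) - 2)**2 - 27)*98 = ((9 - 2)**2 - 27)*98 = (7**2 - 27)*98 = (49 - 27)*98 = 22*98 = 2156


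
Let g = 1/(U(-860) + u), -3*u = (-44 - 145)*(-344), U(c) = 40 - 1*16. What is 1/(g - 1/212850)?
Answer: -6346800/323 ≈ -19650.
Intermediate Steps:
U(c) = 24 (U(c) = 40 - 16 = 24)
u = -21672 (u = -(-44 - 145)*(-344)/3 = -(-63)*(-344) = -1/3*65016 = -21672)
g = -1/21648 (g = 1/(24 - 21672) = 1/(-21648) = -1/21648 ≈ -4.6194e-5)
1/(g - 1/212850) = 1/(-1/21648 - 1/212850) = 1/(-323/6346800) = -6346800/323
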